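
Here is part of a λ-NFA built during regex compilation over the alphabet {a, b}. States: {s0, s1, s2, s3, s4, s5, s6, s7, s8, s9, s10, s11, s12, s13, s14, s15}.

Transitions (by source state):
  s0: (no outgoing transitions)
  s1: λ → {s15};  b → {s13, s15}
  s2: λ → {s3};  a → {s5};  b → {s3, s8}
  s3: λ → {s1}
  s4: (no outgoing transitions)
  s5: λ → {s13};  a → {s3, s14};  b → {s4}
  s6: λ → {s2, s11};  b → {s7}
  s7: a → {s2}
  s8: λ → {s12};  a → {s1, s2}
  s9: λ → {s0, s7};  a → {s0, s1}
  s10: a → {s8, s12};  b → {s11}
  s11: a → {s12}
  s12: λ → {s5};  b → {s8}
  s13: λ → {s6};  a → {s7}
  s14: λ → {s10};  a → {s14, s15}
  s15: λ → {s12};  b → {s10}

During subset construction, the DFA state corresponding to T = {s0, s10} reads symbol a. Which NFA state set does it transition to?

s10 on a → {s8, s12}.
No a-transition from s0.
Union after reading a: {s8, s12}.
Now take the λ-closure:
From s12 via λ: add s5.
From s5 via λ: add s13.
From s13 via λ: add s6.
From s6 via λ: add s2, s11.
From s2 via λ: add s3.
From s3 via λ: add s1.
From s1 via λ: add s15.
No new states can be added; the closed set is {s1, s2, s3, s5, s6, s8, s11, s12, s13, s15}.

{s1, s2, s3, s5, s6, s8, s11, s12, s13, s15}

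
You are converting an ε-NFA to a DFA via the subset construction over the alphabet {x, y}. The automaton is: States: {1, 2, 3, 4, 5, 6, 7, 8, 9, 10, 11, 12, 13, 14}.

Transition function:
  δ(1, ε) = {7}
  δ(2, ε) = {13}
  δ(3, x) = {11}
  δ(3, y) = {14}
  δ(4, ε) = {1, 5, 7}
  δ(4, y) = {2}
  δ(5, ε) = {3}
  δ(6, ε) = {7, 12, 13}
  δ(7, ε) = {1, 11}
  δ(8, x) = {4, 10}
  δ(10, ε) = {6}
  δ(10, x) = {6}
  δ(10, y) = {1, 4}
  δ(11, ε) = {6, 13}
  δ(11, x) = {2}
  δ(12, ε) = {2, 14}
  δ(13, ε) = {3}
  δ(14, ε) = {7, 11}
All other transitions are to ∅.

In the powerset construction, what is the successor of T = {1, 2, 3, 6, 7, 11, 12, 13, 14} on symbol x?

3 on x → {11}.
11 on x → {2}.
No x-transition from 1, 2, 6, 7, 12, 13, 14.
Union after reading x: {2, 11}.
Now take the ε-closure:
From 2 via ε: add 13.
From 11 via ε: add 6.
From 6 via ε: add 7, 12.
From 13 via ε: add 3.
From 7 via ε: add 1.
From 12 via ε: add 14.
No new states can be added; the closed set is {1, 2, 3, 6, 7, 11, 12, 13, 14}.

{1, 2, 3, 6, 7, 11, 12, 13, 14}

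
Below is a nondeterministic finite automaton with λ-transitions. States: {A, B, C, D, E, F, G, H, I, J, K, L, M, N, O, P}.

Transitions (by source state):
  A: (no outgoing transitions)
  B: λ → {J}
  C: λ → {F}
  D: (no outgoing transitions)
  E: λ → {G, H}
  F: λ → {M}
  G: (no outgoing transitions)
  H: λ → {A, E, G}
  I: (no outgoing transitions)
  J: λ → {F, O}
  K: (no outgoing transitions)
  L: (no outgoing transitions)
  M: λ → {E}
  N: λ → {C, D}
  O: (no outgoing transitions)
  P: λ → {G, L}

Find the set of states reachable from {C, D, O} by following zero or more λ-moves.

{A, C, D, E, F, G, H, M, O}

Start with {C, D, O}.
From C via λ: add F.
From F via λ: add M.
From M via λ: add E.
From E via λ: add G, H.
From H via λ: add A.
No new states can be added; the closed set is {A, C, D, E, F, G, H, M, O}.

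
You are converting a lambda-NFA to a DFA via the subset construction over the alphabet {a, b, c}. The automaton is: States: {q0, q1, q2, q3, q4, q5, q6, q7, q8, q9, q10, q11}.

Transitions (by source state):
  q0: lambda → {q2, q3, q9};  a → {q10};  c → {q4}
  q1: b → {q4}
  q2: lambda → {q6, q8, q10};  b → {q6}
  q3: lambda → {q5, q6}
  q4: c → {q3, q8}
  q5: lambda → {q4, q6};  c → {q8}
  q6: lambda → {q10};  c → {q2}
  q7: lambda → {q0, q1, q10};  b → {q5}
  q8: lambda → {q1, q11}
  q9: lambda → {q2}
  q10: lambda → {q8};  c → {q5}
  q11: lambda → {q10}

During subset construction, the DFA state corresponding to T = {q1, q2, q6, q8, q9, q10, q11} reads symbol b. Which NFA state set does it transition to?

q1 on b → {q4}.
q2 on b → {q6}.
No b-transition from q6, q8, q9, q10, q11.
Union after reading b: {q4, q6}.
Now take the lambda-closure:
From q6 via lambda: add q10.
From q10 via lambda: add q8.
From q8 via lambda: add q1, q11.
No new states can be added; the closed set is {q1, q4, q6, q8, q10, q11}.

{q1, q4, q6, q8, q10, q11}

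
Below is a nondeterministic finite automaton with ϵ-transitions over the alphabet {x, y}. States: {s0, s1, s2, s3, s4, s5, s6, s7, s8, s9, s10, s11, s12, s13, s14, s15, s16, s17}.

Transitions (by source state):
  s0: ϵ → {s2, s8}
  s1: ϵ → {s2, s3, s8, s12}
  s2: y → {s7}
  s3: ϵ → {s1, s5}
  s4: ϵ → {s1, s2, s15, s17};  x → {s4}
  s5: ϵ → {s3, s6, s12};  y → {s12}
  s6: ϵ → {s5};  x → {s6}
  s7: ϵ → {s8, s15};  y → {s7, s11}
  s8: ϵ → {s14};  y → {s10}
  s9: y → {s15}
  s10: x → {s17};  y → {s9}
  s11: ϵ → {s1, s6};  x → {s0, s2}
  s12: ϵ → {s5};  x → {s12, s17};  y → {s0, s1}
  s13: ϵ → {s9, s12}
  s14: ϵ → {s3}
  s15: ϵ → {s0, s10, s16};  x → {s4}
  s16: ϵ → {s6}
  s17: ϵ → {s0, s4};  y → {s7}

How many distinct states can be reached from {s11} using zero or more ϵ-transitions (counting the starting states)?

Start with {s11}.
From s11 via ϵ: add s1, s6.
From s1 via ϵ: add s2, s3, s8, s12.
From s6 via ϵ: add s5.
From s8 via ϵ: add s14.
ϵ-closure = {s1, s2, s3, s5, s6, s8, s11, s12, s14}, which has 9 states.

9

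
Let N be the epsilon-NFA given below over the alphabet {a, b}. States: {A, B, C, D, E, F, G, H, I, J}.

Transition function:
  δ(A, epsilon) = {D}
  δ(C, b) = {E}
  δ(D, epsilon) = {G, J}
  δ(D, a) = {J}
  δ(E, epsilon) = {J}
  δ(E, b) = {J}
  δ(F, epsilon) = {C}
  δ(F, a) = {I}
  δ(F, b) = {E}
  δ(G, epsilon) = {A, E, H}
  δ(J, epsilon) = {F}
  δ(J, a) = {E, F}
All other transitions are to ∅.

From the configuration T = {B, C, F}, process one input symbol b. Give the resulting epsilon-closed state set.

{C, E, F, J}

C on b → {E}.
F on b → {E}.
No b-transition from B.
Union after reading b: {E}.
Now take the epsilon-closure:
From E via epsilon: add J.
From J via epsilon: add F.
From F via epsilon: add C.
No new states can be added; the closed set is {C, E, F, J}.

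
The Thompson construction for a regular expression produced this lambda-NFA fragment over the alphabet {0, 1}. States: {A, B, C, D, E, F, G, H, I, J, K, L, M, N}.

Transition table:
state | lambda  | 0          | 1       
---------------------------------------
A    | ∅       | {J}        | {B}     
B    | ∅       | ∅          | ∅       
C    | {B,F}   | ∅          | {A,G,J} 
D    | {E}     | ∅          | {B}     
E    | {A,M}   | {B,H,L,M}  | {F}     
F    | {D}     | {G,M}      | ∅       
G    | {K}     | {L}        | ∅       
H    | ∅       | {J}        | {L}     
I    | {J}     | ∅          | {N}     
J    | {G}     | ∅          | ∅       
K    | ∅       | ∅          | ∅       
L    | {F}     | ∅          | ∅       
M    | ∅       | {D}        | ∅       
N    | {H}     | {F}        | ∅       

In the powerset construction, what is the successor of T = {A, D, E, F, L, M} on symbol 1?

{A, B, D, E, F, M}

A on 1 → {B}.
D on 1 → {B}.
E on 1 → {F}.
No 1-transition from F, L, M.
Union after reading 1: {B, F}.
Now take the lambda-closure:
From F via lambda: add D.
From D via lambda: add E.
From E via lambda: add A, M.
No new states can be added; the closed set is {A, B, D, E, F, M}.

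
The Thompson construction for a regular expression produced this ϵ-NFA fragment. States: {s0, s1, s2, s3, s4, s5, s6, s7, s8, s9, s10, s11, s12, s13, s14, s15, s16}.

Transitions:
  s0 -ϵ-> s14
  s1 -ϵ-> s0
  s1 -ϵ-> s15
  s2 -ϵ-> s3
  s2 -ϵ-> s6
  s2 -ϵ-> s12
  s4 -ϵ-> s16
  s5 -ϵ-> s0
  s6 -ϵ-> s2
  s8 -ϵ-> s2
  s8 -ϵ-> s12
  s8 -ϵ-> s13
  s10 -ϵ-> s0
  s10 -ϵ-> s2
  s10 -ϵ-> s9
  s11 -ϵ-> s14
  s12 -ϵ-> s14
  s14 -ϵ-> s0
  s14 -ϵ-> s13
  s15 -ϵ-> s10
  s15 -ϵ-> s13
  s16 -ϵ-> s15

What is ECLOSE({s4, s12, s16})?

Start with {s4, s12, s16}.
From s12 via ϵ: add s14.
From s16 via ϵ: add s15.
From s14 via ϵ: add s0, s13.
From s15 via ϵ: add s10.
From s10 via ϵ: add s2, s9.
From s2 via ϵ: add s3, s6.
No new states can be added; the closed set is {s0, s2, s3, s4, s6, s9, s10, s12, s13, s14, s15, s16}.

{s0, s2, s3, s4, s6, s9, s10, s12, s13, s14, s15, s16}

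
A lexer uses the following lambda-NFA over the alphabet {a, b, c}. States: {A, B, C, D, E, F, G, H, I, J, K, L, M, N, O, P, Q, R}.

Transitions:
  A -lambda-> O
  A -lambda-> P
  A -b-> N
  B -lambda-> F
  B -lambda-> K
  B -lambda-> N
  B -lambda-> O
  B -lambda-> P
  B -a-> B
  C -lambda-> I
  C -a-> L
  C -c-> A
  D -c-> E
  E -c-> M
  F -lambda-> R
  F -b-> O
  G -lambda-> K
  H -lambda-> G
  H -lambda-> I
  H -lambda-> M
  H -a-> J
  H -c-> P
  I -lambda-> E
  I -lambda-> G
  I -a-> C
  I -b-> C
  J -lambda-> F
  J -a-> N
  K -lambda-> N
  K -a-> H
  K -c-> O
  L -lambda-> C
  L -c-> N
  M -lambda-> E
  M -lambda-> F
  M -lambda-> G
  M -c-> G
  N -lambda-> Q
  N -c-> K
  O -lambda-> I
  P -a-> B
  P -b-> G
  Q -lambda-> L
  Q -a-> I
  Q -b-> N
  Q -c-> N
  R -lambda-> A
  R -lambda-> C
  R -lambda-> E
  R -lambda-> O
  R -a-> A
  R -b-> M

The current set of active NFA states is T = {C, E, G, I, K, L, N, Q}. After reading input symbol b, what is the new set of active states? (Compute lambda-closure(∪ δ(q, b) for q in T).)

{C, E, G, I, K, L, N, Q}

I on b → {C}.
Q on b → {N}.
No b-transition from C, E, G, K, L, N.
Union after reading b: {C, N}.
Now take the lambda-closure:
From C via lambda: add I.
From N via lambda: add Q.
From I via lambda: add E, G.
From Q via lambda: add L.
From G via lambda: add K.
No new states can be added; the closed set is {C, E, G, I, K, L, N, Q}.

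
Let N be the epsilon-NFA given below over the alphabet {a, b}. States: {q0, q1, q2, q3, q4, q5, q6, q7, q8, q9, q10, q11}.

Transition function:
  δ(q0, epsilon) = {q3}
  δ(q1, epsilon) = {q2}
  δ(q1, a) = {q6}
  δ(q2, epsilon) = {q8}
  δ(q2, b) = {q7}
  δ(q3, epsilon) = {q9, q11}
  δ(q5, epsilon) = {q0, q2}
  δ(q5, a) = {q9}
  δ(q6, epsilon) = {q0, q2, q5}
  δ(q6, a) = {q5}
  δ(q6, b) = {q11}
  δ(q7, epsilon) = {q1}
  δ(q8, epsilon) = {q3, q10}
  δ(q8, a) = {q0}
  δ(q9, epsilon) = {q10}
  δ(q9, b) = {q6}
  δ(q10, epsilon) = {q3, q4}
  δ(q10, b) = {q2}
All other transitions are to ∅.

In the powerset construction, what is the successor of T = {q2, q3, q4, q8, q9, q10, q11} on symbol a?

{q0, q3, q4, q9, q10, q11}

q8 on a → {q0}.
No a-transition from q2, q3, q4, q9, q10, q11.
Union after reading a: {q0}.
Now take the epsilon-closure:
From q0 via epsilon: add q3.
From q3 via epsilon: add q9, q11.
From q9 via epsilon: add q10.
From q10 via epsilon: add q4.
No new states can be added; the closed set is {q0, q3, q4, q9, q10, q11}.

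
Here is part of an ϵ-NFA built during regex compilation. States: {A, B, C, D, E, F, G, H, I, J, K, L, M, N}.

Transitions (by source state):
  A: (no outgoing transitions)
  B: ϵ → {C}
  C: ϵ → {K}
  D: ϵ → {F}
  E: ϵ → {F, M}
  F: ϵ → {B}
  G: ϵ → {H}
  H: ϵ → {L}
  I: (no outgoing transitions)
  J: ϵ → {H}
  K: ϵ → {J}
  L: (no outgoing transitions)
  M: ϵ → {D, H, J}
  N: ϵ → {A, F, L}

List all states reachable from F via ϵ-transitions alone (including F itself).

{B, C, F, H, J, K, L}

Start with {F}.
From F via ϵ: add B.
From B via ϵ: add C.
From C via ϵ: add K.
From K via ϵ: add J.
From J via ϵ: add H.
From H via ϵ: add L.
No new states can be added; the closed set is {B, C, F, H, J, K, L}.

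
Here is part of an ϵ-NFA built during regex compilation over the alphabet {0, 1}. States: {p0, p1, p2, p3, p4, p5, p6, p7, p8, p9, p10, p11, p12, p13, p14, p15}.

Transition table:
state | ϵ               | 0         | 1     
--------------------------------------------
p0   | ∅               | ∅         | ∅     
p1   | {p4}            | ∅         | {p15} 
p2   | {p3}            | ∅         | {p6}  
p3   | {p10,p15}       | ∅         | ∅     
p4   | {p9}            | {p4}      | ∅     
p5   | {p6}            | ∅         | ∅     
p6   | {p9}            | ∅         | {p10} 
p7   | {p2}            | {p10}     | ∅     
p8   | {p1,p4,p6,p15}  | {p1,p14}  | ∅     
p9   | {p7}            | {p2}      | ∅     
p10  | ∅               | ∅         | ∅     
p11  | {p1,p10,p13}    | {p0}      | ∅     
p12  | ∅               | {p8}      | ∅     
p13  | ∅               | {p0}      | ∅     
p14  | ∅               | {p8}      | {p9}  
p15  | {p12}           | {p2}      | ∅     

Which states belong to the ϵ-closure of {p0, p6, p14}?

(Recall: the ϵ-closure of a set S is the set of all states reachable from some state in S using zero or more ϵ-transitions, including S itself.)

Start with {p0, p6, p14}.
From p6 via ϵ: add p9.
From p9 via ϵ: add p7.
From p7 via ϵ: add p2.
From p2 via ϵ: add p3.
From p3 via ϵ: add p10, p15.
From p15 via ϵ: add p12.
No new states can be added; the closed set is {p0, p2, p3, p6, p7, p9, p10, p12, p14, p15}.

{p0, p2, p3, p6, p7, p9, p10, p12, p14, p15}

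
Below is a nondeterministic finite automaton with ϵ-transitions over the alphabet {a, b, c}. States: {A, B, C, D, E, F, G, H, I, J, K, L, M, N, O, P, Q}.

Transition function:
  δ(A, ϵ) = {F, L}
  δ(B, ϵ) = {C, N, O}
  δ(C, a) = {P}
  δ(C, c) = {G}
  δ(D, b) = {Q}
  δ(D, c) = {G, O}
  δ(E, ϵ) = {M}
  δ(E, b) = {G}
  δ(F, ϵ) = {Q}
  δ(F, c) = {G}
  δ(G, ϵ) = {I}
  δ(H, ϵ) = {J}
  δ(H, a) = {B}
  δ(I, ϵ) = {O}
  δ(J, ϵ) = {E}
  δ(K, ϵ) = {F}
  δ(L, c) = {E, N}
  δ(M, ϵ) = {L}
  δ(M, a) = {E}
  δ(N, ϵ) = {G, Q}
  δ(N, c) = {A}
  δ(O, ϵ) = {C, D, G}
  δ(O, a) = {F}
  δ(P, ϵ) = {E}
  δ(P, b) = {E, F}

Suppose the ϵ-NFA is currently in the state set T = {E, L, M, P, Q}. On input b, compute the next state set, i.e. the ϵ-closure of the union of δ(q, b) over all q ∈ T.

E on b → {G}.
P on b → {E, F}.
No b-transition from L, M, Q.
Union after reading b: {E, F, G}.
Now take the ϵ-closure:
From E via ϵ: add M.
From F via ϵ: add Q.
From G via ϵ: add I.
From I via ϵ: add O.
From M via ϵ: add L.
From O via ϵ: add C, D.
No new states can be added; the closed set is {C, D, E, F, G, I, L, M, O, Q}.

{C, D, E, F, G, I, L, M, O, Q}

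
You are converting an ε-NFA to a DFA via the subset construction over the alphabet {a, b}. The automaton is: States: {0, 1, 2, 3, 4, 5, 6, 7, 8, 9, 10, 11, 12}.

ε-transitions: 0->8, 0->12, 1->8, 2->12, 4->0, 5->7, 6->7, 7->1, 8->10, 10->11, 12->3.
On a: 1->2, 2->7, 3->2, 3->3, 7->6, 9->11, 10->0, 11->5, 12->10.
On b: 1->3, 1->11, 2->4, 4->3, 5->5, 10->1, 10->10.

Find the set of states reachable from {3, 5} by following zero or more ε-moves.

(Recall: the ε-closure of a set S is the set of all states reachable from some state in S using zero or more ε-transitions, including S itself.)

{1, 3, 5, 7, 8, 10, 11}

Start with {3, 5}.
From 5 via ε: add 7.
From 7 via ε: add 1.
From 1 via ε: add 8.
From 8 via ε: add 10.
From 10 via ε: add 11.
No new states can be added; the closed set is {1, 3, 5, 7, 8, 10, 11}.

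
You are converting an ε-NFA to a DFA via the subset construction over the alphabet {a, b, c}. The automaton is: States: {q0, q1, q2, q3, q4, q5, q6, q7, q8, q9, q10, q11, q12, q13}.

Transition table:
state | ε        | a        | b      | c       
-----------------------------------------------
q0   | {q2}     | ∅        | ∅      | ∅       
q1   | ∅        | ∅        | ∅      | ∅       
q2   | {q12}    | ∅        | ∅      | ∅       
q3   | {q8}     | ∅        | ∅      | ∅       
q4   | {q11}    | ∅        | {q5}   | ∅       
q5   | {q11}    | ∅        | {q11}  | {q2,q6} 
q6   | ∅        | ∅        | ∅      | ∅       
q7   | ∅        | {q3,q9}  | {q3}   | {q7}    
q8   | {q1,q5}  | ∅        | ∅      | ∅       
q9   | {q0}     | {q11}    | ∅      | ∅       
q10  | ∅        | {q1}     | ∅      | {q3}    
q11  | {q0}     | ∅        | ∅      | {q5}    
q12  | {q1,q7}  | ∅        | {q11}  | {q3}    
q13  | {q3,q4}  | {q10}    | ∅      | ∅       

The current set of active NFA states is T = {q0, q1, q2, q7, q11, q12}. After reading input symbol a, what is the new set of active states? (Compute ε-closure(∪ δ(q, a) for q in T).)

q7 on a → {q3, q9}.
No a-transition from q0, q1, q2, q11, q12.
Union after reading a: {q3, q9}.
Now take the ε-closure:
From q3 via ε: add q8.
From q9 via ε: add q0.
From q0 via ε: add q2.
From q8 via ε: add q1, q5.
From q2 via ε: add q12.
From q5 via ε: add q11.
From q12 via ε: add q7.
No new states can be added; the closed set is {q0, q1, q2, q3, q5, q7, q8, q9, q11, q12}.

{q0, q1, q2, q3, q5, q7, q8, q9, q11, q12}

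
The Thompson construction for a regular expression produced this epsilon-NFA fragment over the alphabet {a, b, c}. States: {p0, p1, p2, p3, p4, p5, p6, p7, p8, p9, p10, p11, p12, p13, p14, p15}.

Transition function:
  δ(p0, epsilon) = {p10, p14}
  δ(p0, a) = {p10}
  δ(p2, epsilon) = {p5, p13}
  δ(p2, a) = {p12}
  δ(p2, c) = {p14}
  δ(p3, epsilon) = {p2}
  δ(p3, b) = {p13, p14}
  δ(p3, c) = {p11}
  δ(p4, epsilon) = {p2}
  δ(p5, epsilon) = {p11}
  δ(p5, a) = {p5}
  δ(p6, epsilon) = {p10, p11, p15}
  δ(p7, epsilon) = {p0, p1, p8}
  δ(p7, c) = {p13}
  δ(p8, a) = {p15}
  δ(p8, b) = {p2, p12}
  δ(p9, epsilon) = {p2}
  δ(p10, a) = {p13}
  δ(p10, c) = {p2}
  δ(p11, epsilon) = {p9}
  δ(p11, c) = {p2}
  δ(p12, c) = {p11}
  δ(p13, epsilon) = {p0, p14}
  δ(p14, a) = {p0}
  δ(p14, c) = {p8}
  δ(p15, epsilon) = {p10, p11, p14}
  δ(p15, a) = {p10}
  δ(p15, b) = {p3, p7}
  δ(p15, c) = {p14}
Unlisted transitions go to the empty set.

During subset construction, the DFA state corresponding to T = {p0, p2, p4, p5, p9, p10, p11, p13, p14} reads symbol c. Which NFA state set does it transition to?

p2 on c → {p14}.
p10 on c → {p2}.
p11 on c → {p2}.
p14 on c → {p8}.
No c-transition from p0, p4, p5, p9, p13.
Union after reading c: {p2, p8, p14}.
Now take the epsilon-closure:
From p2 via epsilon: add p5, p13.
From p5 via epsilon: add p11.
From p13 via epsilon: add p0.
From p0 via epsilon: add p10.
From p11 via epsilon: add p9.
No new states can be added; the closed set is {p0, p2, p5, p8, p9, p10, p11, p13, p14}.

{p0, p2, p5, p8, p9, p10, p11, p13, p14}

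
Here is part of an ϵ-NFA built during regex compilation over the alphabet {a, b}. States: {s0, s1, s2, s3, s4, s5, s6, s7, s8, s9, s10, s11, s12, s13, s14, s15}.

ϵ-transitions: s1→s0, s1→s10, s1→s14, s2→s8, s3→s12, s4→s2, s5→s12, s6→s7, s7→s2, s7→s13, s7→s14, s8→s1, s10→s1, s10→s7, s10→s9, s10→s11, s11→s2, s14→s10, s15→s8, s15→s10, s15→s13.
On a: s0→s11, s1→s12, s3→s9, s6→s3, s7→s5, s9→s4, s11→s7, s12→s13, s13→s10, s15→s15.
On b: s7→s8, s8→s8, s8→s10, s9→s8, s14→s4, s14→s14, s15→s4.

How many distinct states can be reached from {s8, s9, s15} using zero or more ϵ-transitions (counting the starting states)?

Start with {s8, s9, s15}.
From s8 via ϵ: add s1.
From s15 via ϵ: add s10, s13.
From s1 via ϵ: add s0, s14.
From s10 via ϵ: add s7, s11.
From s7 via ϵ: add s2.
ϵ-closure = {s0, s1, s2, s7, s8, s9, s10, s11, s13, s14, s15}, which has 11 states.

11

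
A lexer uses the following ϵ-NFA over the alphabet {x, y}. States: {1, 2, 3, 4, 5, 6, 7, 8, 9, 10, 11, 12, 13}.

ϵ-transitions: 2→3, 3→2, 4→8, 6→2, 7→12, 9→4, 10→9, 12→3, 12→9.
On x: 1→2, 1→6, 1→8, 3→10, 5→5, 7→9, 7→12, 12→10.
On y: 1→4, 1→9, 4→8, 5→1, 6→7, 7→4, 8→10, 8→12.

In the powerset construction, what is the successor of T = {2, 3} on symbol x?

3 on x → {10}.
No x-transition from 2.
Union after reading x: {10}.
Now take the ϵ-closure:
From 10 via ϵ: add 9.
From 9 via ϵ: add 4.
From 4 via ϵ: add 8.
No new states can be added; the closed set is {4, 8, 9, 10}.

{4, 8, 9, 10}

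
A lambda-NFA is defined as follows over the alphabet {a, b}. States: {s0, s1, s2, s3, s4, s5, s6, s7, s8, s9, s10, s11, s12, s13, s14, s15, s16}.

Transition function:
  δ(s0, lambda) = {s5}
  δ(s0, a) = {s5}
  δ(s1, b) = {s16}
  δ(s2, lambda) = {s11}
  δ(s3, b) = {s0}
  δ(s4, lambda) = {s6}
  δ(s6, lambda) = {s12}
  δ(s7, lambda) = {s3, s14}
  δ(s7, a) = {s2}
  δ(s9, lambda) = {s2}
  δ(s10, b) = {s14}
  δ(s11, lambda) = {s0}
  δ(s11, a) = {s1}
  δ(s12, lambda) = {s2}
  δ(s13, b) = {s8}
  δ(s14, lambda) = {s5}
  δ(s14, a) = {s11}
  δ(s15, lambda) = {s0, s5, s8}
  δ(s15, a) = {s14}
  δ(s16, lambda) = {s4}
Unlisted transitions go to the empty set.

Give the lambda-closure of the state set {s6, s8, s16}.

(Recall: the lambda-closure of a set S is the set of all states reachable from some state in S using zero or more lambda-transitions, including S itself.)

{s0, s2, s4, s5, s6, s8, s11, s12, s16}

Start with {s6, s8, s16}.
From s6 via lambda: add s12.
From s16 via lambda: add s4.
From s12 via lambda: add s2.
From s2 via lambda: add s11.
From s11 via lambda: add s0.
From s0 via lambda: add s5.
No new states can be added; the closed set is {s0, s2, s4, s5, s6, s8, s11, s12, s16}.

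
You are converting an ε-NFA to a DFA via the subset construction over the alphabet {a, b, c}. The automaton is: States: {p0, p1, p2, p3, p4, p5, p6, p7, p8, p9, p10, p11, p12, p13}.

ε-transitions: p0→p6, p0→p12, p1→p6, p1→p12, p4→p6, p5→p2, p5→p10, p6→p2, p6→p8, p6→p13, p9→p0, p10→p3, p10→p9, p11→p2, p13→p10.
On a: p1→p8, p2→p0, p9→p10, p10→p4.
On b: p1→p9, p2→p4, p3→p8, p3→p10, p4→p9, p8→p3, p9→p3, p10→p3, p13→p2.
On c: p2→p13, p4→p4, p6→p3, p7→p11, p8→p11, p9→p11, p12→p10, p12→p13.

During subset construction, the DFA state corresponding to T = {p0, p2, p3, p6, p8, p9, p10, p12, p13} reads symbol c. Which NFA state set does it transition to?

p2 on c → {p13}.
p6 on c → {p3}.
p8 on c → {p11}.
p9 on c → {p11}.
p12 on c → {p10, p13}.
No c-transition from p0, p3, p10, p13.
Union after reading c: {p3, p10, p11, p13}.
Now take the ε-closure:
From p10 via ε: add p9.
From p11 via ε: add p2.
From p9 via ε: add p0.
From p0 via ε: add p6, p12.
From p6 via ε: add p8.
No new states can be added; the closed set is {p0, p2, p3, p6, p8, p9, p10, p11, p12, p13}.

{p0, p2, p3, p6, p8, p9, p10, p11, p12, p13}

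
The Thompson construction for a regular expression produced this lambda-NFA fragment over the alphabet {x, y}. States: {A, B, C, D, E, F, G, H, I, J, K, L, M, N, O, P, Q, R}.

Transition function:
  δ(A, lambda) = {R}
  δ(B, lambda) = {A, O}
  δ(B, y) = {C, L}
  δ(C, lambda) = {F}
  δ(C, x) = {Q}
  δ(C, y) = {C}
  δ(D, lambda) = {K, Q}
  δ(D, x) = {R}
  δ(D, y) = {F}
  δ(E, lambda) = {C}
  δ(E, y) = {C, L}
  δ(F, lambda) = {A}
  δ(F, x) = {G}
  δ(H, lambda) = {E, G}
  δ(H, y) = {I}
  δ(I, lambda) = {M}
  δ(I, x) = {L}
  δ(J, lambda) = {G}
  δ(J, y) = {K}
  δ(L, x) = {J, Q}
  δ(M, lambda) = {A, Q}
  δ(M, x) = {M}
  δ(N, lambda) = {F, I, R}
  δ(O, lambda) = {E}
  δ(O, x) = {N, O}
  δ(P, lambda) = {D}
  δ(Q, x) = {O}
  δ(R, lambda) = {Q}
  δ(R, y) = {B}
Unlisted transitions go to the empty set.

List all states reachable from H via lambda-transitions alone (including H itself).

Start with {H}.
From H via lambda: add E, G.
From E via lambda: add C.
From C via lambda: add F.
From F via lambda: add A.
From A via lambda: add R.
From R via lambda: add Q.
No new states can be added; the closed set is {A, C, E, F, G, H, Q, R}.

{A, C, E, F, G, H, Q, R}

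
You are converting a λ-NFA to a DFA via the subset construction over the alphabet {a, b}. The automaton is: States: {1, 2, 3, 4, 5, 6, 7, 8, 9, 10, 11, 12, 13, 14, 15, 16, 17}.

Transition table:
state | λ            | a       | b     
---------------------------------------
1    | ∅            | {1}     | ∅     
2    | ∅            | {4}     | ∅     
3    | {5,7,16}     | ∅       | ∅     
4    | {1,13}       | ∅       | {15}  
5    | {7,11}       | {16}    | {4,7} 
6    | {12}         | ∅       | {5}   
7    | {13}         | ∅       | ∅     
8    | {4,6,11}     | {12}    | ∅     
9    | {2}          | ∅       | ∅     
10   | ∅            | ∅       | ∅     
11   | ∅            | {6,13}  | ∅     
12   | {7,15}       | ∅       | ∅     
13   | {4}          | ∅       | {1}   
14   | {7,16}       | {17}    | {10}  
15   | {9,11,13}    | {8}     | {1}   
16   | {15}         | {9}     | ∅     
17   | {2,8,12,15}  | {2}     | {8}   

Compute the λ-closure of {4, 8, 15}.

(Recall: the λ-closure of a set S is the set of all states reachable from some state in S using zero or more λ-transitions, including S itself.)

{1, 2, 4, 6, 7, 8, 9, 11, 12, 13, 15}

Start with {4, 8, 15}.
From 4 via λ: add 1, 13.
From 8 via λ: add 6, 11.
From 15 via λ: add 9.
From 6 via λ: add 12.
From 9 via λ: add 2.
From 12 via λ: add 7.
No new states can be added; the closed set is {1, 2, 4, 6, 7, 8, 9, 11, 12, 13, 15}.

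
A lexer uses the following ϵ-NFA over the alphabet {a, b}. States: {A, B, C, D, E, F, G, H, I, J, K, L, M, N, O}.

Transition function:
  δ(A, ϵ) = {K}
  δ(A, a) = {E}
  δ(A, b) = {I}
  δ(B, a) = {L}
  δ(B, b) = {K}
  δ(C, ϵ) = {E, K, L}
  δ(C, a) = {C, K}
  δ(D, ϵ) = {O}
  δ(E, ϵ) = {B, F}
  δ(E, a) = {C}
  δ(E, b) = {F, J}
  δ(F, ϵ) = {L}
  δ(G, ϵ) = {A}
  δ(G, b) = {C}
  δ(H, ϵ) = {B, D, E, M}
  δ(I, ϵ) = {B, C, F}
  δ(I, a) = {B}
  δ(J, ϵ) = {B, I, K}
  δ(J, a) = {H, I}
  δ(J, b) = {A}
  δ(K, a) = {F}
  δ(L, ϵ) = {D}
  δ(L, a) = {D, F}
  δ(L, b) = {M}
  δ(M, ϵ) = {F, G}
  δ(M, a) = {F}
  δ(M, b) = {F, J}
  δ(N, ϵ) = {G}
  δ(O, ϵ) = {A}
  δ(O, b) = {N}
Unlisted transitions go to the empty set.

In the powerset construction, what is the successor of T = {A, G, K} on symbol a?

{A, B, D, E, F, K, L, O}

A on a → {E}.
K on a → {F}.
No a-transition from G.
Union after reading a: {E, F}.
Now take the ϵ-closure:
From E via ϵ: add B.
From F via ϵ: add L.
From L via ϵ: add D.
From D via ϵ: add O.
From O via ϵ: add A.
From A via ϵ: add K.
No new states can be added; the closed set is {A, B, D, E, F, K, L, O}.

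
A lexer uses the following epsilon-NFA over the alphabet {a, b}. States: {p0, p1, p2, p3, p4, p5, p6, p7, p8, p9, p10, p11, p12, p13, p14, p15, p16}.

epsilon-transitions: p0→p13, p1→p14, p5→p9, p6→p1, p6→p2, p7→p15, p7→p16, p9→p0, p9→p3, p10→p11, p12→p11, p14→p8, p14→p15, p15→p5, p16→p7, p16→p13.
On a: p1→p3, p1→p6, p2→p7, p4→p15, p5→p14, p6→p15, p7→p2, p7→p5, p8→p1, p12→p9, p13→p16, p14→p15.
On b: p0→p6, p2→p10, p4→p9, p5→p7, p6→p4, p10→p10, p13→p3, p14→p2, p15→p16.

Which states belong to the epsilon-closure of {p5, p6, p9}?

{p0, p1, p2, p3, p5, p6, p8, p9, p13, p14, p15}

Start with {p5, p6, p9}.
From p6 via epsilon: add p1, p2.
From p9 via epsilon: add p0, p3.
From p0 via epsilon: add p13.
From p1 via epsilon: add p14.
From p14 via epsilon: add p8, p15.
No new states can be added; the closed set is {p0, p1, p2, p3, p5, p6, p8, p9, p13, p14, p15}.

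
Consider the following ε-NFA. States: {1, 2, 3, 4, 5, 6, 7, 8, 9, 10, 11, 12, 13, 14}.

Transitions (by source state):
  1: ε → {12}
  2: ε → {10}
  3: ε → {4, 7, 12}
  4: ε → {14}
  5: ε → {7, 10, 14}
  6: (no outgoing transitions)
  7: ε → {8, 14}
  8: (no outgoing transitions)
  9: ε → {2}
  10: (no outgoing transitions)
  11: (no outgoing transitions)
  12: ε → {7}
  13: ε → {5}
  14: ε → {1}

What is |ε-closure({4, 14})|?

Start with {4, 14}.
From 14 via ε: add 1.
From 1 via ε: add 12.
From 12 via ε: add 7.
From 7 via ε: add 8.
ε-closure = {1, 4, 7, 8, 12, 14}, which has 6 states.

6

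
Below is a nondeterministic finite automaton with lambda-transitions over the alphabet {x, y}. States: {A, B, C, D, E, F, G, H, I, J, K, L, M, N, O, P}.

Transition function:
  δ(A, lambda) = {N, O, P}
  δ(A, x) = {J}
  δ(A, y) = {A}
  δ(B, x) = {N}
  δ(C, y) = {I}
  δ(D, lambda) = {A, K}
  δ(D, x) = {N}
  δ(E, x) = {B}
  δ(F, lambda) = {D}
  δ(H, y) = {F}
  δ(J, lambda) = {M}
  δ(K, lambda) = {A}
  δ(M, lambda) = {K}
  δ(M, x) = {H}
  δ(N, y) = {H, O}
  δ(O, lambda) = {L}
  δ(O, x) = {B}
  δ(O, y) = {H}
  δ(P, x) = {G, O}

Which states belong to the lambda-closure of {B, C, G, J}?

{A, B, C, G, J, K, L, M, N, O, P}

Start with {B, C, G, J}.
From J via lambda: add M.
From M via lambda: add K.
From K via lambda: add A.
From A via lambda: add N, O, P.
From O via lambda: add L.
No new states can be added; the closed set is {A, B, C, G, J, K, L, M, N, O, P}.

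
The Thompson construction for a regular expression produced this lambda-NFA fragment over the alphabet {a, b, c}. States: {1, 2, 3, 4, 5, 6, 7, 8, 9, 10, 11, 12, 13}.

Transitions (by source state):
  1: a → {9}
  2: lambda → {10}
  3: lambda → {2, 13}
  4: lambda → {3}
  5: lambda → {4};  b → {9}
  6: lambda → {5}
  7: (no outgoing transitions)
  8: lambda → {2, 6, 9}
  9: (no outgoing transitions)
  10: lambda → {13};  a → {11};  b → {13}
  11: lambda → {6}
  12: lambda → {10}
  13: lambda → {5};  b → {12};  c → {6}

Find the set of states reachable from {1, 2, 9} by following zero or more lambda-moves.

{1, 2, 3, 4, 5, 9, 10, 13}

Start with {1, 2, 9}.
From 2 via lambda: add 10.
From 10 via lambda: add 13.
From 13 via lambda: add 5.
From 5 via lambda: add 4.
From 4 via lambda: add 3.
No new states can be added; the closed set is {1, 2, 3, 4, 5, 9, 10, 13}.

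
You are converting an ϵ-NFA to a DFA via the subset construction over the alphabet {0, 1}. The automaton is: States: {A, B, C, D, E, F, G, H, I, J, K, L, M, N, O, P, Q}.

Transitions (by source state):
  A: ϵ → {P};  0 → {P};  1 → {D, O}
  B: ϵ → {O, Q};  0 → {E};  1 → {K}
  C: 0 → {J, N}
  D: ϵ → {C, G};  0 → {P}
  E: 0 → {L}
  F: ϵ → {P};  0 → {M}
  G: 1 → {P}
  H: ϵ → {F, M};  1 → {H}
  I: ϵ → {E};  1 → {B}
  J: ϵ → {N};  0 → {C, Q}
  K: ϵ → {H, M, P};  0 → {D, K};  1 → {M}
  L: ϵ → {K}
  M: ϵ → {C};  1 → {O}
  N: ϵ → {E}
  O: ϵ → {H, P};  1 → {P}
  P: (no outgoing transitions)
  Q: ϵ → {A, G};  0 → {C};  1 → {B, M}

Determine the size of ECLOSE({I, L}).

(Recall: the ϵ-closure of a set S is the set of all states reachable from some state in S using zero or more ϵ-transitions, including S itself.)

Start with {I, L}.
From I via ϵ: add E.
From L via ϵ: add K.
From K via ϵ: add H, M, P.
From H via ϵ: add F.
From M via ϵ: add C.
ϵ-closure = {C, E, F, H, I, K, L, M, P}, which has 9 states.

9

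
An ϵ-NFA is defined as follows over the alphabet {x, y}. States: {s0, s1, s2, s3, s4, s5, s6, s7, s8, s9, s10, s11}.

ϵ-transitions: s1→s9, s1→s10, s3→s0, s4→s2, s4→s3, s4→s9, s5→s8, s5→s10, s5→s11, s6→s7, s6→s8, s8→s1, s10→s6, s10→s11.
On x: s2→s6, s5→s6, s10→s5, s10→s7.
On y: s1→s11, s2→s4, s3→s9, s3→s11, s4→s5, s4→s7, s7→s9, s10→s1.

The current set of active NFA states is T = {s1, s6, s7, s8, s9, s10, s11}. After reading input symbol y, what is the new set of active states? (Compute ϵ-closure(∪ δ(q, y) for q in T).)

{s1, s6, s7, s8, s9, s10, s11}

s1 on y → {s11}.
s7 on y → {s9}.
s10 on y → {s1}.
No y-transition from s6, s8, s9, s11.
Union after reading y: {s1, s9, s11}.
Now take the ϵ-closure:
From s1 via ϵ: add s10.
From s10 via ϵ: add s6.
From s6 via ϵ: add s7, s8.
No new states can be added; the closed set is {s1, s6, s7, s8, s9, s10, s11}.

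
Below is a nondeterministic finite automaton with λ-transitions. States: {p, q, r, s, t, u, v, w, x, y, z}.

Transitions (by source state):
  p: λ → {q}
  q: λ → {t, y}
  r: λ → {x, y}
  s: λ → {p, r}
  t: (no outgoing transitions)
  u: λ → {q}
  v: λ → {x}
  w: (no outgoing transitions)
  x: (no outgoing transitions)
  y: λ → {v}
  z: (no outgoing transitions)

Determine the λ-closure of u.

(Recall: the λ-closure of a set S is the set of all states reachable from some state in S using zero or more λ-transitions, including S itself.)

Start with {u}.
From u via λ: add q.
From q via λ: add t, y.
From y via λ: add v.
From v via λ: add x.
No new states can be added; the closed set is {q, t, u, v, x, y}.

{q, t, u, v, x, y}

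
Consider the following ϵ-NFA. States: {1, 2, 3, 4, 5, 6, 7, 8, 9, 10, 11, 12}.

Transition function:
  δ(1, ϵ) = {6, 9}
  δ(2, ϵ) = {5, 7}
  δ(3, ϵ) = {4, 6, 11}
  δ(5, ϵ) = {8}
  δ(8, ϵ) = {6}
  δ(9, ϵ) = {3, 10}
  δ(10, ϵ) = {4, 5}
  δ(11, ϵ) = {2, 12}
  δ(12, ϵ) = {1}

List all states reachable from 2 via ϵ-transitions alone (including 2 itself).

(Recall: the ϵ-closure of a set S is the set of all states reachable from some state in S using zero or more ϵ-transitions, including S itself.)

Start with {2}.
From 2 via ϵ: add 5, 7.
From 5 via ϵ: add 8.
From 8 via ϵ: add 6.
No new states can be added; the closed set is {2, 5, 6, 7, 8}.

{2, 5, 6, 7, 8}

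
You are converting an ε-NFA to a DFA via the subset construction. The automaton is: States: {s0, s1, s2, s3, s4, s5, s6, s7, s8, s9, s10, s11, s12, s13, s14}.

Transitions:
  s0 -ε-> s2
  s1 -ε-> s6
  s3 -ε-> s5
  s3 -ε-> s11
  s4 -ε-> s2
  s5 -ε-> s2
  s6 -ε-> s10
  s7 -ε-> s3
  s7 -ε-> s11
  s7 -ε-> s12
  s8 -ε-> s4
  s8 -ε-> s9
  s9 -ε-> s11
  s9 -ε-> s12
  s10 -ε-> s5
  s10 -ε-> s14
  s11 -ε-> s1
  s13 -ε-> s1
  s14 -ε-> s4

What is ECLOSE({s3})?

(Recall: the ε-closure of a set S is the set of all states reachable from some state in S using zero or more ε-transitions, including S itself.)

{s1, s2, s3, s4, s5, s6, s10, s11, s14}

Start with {s3}.
From s3 via ε: add s5, s11.
From s5 via ε: add s2.
From s11 via ε: add s1.
From s1 via ε: add s6.
From s6 via ε: add s10.
From s10 via ε: add s14.
From s14 via ε: add s4.
No new states can be added; the closed set is {s1, s2, s3, s4, s5, s6, s10, s11, s14}.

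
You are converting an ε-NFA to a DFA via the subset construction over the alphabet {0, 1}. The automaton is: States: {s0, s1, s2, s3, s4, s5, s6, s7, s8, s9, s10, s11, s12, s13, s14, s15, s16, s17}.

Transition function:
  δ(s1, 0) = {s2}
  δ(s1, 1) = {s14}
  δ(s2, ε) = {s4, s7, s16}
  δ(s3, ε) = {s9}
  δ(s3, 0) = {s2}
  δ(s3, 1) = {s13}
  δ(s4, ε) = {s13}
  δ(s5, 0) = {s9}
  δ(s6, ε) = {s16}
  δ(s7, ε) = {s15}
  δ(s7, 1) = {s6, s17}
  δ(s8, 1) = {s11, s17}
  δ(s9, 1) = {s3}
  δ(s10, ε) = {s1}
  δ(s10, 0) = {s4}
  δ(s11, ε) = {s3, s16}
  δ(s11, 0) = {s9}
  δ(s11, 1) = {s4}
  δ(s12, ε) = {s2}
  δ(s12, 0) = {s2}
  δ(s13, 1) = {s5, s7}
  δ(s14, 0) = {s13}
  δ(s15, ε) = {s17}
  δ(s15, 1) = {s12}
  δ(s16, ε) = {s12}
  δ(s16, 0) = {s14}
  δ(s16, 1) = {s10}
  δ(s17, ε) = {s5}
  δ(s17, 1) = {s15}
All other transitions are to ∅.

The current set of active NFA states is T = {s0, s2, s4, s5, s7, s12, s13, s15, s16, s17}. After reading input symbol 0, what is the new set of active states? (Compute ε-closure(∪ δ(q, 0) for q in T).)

s5 on 0 → {s9}.
s12 on 0 → {s2}.
s16 on 0 → {s14}.
No 0-transition from s0, s2, s4, s7, s13, s15, s17.
Union after reading 0: {s2, s9, s14}.
Now take the ε-closure:
From s2 via ε: add s4, s7, s16.
From s4 via ε: add s13.
From s7 via ε: add s15.
From s16 via ε: add s12.
From s15 via ε: add s17.
From s17 via ε: add s5.
No new states can be added; the closed set is {s2, s4, s5, s7, s9, s12, s13, s14, s15, s16, s17}.

{s2, s4, s5, s7, s9, s12, s13, s14, s15, s16, s17}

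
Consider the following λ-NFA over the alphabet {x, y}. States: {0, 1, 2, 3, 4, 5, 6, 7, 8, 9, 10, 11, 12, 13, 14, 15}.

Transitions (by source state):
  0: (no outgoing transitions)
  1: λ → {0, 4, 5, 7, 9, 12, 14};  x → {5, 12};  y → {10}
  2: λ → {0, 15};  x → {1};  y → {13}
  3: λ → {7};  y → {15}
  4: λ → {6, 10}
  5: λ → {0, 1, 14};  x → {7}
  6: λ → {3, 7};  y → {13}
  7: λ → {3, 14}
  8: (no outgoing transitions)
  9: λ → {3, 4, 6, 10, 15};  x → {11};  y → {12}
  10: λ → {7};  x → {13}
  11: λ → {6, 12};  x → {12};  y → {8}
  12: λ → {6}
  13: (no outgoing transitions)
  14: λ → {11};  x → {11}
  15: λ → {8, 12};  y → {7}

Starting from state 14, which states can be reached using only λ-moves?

Start with {14}.
From 14 via λ: add 11.
From 11 via λ: add 6, 12.
From 6 via λ: add 3, 7.
No new states can be added; the closed set is {3, 6, 7, 11, 12, 14}.

{3, 6, 7, 11, 12, 14}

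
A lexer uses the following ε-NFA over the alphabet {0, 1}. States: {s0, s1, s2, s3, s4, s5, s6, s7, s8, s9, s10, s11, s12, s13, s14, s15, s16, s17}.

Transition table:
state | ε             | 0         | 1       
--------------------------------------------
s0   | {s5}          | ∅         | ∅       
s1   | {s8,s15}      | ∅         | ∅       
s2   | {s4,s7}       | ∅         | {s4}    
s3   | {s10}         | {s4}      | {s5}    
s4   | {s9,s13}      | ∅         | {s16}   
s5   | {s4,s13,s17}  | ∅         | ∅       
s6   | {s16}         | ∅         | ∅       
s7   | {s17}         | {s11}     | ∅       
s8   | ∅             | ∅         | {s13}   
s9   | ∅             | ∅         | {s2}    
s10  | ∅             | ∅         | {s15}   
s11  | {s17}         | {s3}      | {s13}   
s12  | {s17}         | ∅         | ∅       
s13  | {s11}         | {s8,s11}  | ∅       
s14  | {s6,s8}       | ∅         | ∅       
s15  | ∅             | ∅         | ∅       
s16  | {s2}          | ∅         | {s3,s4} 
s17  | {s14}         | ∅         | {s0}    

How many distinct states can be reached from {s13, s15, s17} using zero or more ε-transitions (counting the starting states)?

Start with {s13, s15, s17}.
From s13 via ε: add s11.
From s17 via ε: add s14.
From s14 via ε: add s6, s8.
From s6 via ε: add s16.
From s16 via ε: add s2.
From s2 via ε: add s4, s7.
From s4 via ε: add s9.
ε-closure = {s2, s4, s6, s7, s8, s9, s11, s13, s14, s15, s16, s17}, which has 12 states.

12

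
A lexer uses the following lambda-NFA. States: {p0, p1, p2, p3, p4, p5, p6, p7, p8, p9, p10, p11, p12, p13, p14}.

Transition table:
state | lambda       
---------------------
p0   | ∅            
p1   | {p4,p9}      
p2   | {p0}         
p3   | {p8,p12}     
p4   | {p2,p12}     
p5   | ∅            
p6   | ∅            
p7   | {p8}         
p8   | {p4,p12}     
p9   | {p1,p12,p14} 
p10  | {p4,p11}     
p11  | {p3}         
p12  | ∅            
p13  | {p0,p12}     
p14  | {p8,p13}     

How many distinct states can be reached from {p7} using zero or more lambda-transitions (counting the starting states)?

Start with {p7}.
From p7 via lambda: add p8.
From p8 via lambda: add p4, p12.
From p4 via lambda: add p2.
From p2 via lambda: add p0.
lambda-closure = {p0, p2, p4, p7, p8, p12}, which has 6 states.

6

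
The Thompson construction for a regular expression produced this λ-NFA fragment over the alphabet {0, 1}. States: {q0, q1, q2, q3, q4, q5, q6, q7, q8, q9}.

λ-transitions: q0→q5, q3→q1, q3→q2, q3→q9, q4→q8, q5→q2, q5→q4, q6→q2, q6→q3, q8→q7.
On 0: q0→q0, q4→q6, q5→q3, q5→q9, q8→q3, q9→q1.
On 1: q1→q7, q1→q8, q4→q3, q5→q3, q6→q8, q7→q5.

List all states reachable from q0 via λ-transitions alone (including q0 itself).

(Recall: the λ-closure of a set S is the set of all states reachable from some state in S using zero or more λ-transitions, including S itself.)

Start with {q0}.
From q0 via λ: add q5.
From q5 via λ: add q2, q4.
From q4 via λ: add q8.
From q8 via λ: add q7.
No new states can be added; the closed set is {q0, q2, q4, q5, q7, q8}.

{q0, q2, q4, q5, q7, q8}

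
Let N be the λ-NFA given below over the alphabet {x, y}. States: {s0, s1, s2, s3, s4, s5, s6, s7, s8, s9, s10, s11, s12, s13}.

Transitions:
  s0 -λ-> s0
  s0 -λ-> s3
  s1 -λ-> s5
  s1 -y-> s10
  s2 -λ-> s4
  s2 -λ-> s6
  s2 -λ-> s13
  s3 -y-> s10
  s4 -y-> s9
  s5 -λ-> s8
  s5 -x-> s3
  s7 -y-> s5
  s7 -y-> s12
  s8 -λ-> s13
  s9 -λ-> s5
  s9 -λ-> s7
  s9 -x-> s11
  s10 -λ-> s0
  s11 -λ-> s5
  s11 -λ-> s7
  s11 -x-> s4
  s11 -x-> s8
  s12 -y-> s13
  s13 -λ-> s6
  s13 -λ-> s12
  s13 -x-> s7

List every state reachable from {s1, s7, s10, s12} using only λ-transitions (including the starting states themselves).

{s0, s1, s3, s5, s6, s7, s8, s10, s12, s13}

Start with {s1, s7, s10, s12}.
From s1 via λ: add s5.
From s10 via λ: add s0.
From s0 via λ: add s3.
From s5 via λ: add s8.
From s8 via λ: add s13.
From s13 via λ: add s6.
No new states can be added; the closed set is {s0, s1, s3, s5, s6, s7, s8, s10, s12, s13}.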